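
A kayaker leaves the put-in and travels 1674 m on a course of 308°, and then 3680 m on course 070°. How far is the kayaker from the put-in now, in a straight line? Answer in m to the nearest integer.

Leg 1 (308°, 1674 m): east 1674 sin 308° = -1319.13, north 1674 cos 308° = 1030.62
Leg 2 (070°, 3680 m): east 3680 sin 70° = 3458.07, north 3680 cos 70° = 1258.63
Net: 2138.94 east, 2289.25 north. Distance = √((2138.94)² + (2289.25)²) = 3133.007 m.

3133 m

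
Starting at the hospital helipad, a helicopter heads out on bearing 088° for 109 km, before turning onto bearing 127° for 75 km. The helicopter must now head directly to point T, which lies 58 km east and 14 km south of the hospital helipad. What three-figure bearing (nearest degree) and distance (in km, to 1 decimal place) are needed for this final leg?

284°, 114.2 km

Leg 1 (088°, 109 km): east 109 sin 88° = 108.93, north 109 cos 88° = 3.80
Leg 2 (127°, 75 km): east 75 sin 127° = 59.90, north 75 cos 127° = -45.14
Current position: (168.83, -41.33). Target: (58, -14). Remaining: Δeast = -110.83, Δnorth = 27.33.
Bearing = atan2(-110.83, 27.33) mod 360° = 283.85°; distance = √((-110.83)² + (27.33)²) = 114.152 km.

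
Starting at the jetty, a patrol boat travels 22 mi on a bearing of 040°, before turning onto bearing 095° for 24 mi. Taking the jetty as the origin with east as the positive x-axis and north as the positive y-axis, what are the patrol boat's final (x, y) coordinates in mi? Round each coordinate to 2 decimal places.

Leg 1 (040°, 22 mi): east 22 sin 40° = 14.14, north 22 cos 40° = 16.85
Leg 2 (095°, 24 mi): east 24 sin 95° = 23.91, north 24 cos 95° = -2.09
Summing: 38.05 mi east, 14.76 mi north → (38.05, 14.76).

(38.05, 14.76)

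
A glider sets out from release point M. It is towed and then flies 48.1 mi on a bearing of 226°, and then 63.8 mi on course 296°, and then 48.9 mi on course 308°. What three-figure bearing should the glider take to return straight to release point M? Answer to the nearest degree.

Leg 1 (226°, 48.1 mi): east 48.1 sin 226° = -34.60, north 48.1 cos 226° = -33.41
Leg 2 (296°, 63.8 mi): east 63.8 sin 296° = -57.34, north 63.8 cos 296° = 27.97
Leg 3 (308°, 48.9 mi): east 48.9 sin 308° = -38.53, north 48.9 cos 308° = 30.11
Net displacement: -130.48 east, 24.66 north. Direction back to start is (130.48, -24.66): bearing = atan2(130.48, -24.66) mod 360° = 100.70° ≈ 101°.

101°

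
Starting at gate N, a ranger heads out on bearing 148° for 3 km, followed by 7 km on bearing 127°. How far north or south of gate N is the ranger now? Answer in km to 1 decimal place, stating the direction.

6.8 km south

Leg 1 (148°, 3 km): east 3 sin 148° = 1.59, north 3 cos 148° = -2.54
Leg 2 (127°, 7 km): east 7 sin 127° = 5.59, north 7 cos 127° = -4.21
Net north component: -6.76 km.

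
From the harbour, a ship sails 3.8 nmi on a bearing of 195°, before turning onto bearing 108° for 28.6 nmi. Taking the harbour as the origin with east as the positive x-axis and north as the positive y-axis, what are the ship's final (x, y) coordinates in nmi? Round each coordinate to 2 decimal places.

Leg 1 (195°, 3.8 nmi): east 3.8 sin 195° = -0.98, north 3.8 cos 195° = -3.67
Leg 2 (108°, 28.6 nmi): east 28.6 sin 108° = 27.20, north 28.6 cos 108° = -8.84
Summing: 26.22 nmi east, -12.51 nmi north → (26.22, -12.51).

(26.22, -12.51)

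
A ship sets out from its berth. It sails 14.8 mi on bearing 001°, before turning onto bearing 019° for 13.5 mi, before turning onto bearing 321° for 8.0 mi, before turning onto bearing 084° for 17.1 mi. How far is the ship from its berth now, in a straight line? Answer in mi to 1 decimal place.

39.3 mi

Leg 1 (001°, 14.8 mi): east 14.8 sin 1° = 0.26, north 14.8 cos 1° = 14.80
Leg 2 (019°, 13.5 mi): east 13.5 sin 19° = 4.40, north 13.5 cos 19° = 12.76
Leg 3 (321°, 8.0 mi): east 8.0 sin 321° = -5.03, north 8.0 cos 321° = 6.22
Leg 4 (084°, 17.1 mi): east 17.1 sin 84° = 17.01, north 17.1 cos 84° = 1.79
Net: 16.63 east, 35.57 north. Distance = √((16.63)² + (35.57)²) = 39.261 mi.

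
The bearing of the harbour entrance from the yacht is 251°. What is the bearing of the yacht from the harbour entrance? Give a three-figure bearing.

071°

Back-bearing = 251° − 180° = 071°.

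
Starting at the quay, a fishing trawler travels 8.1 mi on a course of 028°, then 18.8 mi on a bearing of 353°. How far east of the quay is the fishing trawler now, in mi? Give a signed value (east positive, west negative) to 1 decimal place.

1.5 mi

Leg 1 (028°, 8.1 mi): east 8.1 sin 28° = 3.80, north 8.1 cos 28° = 7.15
Leg 2 (353°, 18.8 mi): east 18.8 sin 353° = -2.29, north 18.8 cos 353° = 18.66
Net east component: 1.51 mi.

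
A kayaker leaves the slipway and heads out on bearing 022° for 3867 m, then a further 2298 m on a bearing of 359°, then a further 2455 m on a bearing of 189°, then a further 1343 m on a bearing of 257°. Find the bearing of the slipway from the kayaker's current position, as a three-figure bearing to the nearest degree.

Leg 1 (022°, 3867 m): east 3867 sin 22° = 1448.60, north 3867 cos 22° = 3585.42
Leg 2 (359°, 2298 m): east 2298 sin 359° = -40.11, north 2298 cos 359° = 2297.65
Leg 3 (189°, 2455 m): east 2455 sin 189° = -384.05, north 2455 cos 189° = -2424.77
Leg 4 (257°, 1343 m): east 1343 sin 257° = -1308.58, north 1343 cos 257° = -302.11
Net displacement: -284.13 east, 3156.19 north. Direction back to start is (284.13, -3156.19): bearing = atan2(284.13, -3156.19) mod 360° = 174.86° ≈ 175°.

175°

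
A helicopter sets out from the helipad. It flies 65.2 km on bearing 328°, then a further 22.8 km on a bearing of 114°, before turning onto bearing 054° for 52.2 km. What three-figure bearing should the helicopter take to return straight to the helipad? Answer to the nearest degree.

Leg 1 (328°, 65.2 km): east 65.2 sin 328° = -34.55, north 65.2 cos 328° = 55.29
Leg 2 (114°, 22.8 km): east 22.8 sin 114° = 20.83, north 22.8 cos 114° = -9.27
Leg 3 (054°, 52.2 km): east 52.2 sin 54° = 42.23, north 52.2 cos 54° = 30.68
Net displacement: 28.51 east, 76.70 north. Direction back to start is (-28.51, -76.70): bearing = atan2(-28.51, -76.70) mod 360° = 200.39° ≈ 200°.

200°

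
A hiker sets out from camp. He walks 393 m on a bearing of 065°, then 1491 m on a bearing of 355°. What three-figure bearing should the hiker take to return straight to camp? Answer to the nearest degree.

188°

Leg 1 (065°, 393 m): east 393 sin 65° = 356.18, north 393 cos 65° = 166.09
Leg 2 (355°, 1491 m): east 1491 sin 355° = -129.95, north 1491 cos 355° = 1485.33
Net displacement: 226.23 east, 1651.42 north. Direction back to start is (-226.23, -1651.42): bearing = atan2(-226.23, -1651.42) mod 360° = 187.80° ≈ 188°.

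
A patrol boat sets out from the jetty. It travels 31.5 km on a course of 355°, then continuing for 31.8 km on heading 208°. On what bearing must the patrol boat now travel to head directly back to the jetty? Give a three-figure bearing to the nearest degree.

Leg 1 (355°, 31.5 km): east 31.5 sin 355° = -2.75, north 31.5 cos 355° = 31.38
Leg 2 (208°, 31.8 km): east 31.8 sin 208° = -14.93, north 31.8 cos 208° = -28.08
Net displacement: -17.67 east, 3.30 north. Direction back to start is (17.67, -3.30): bearing = atan2(17.67, -3.30) mod 360° = 100.58° ≈ 101°.

101°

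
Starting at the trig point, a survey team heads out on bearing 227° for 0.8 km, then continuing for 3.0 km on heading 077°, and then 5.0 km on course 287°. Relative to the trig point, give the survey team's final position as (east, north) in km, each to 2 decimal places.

(-2.44, 1.59)

Leg 1 (227°, 0.8 km): east 0.8 sin 227° = -0.59, north 0.8 cos 227° = -0.55
Leg 2 (077°, 3.0 km): east 3.0 sin 77° = 2.92, north 3.0 cos 77° = 0.67
Leg 3 (287°, 5.0 km): east 5.0 sin 287° = -4.78, north 5.0 cos 287° = 1.46
Summing: -2.44 km east, 1.59 km north → (-2.44, 1.59).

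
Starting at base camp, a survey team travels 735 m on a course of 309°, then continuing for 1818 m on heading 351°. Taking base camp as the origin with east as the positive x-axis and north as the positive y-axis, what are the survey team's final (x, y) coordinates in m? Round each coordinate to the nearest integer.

Leg 1 (309°, 735 m): east 735 sin 309° = -571.20, north 735 cos 309° = 462.55
Leg 2 (351°, 1818 m): east 1818 sin 351° = -284.40, north 1818 cos 351° = 1795.62
Summing: -855.60 m east, 2258.17 m north → (-856, 2258).

(-856, 2258)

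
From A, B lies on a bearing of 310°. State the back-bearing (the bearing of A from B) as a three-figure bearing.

130°

Back-bearing = 310° − 180° = 130°.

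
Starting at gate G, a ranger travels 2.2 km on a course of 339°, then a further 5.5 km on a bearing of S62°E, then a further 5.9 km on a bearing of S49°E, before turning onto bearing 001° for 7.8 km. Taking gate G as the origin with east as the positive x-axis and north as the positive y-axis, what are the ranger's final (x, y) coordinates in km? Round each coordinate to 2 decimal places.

(8.66, 3.40)

Leg 1 (339°, 2.2 km): east 2.2 sin 339° = -0.79, north 2.2 cos 339° = 2.05
Leg 2 (S62°E, 5.5 km): east 5.5 sin 118° = 4.86, north 5.5 cos 118° = -2.58
Leg 3 (S49°E, 5.9 km): east 5.9 sin 131° = 4.45, north 5.9 cos 131° = -3.87
Leg 4 (001°, 7.8 km): east 7.8 sin 1° = 0.14, north 7.8 cos 1° = 7.80
Summing: 8.66 km east, 3.40 km north → (8.66, 3.40).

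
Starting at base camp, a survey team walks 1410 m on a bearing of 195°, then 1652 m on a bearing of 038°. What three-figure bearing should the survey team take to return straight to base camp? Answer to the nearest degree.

275°

Leg 1 (195°, 1410 m): east 1410 sin 195° = -364.93, north 1410 cos 195° = -1361.96
Leg 2 (038°, 1652 m): east 1652 sin 38° = 1017.07, north 1652 cos 38° = 1301.79
Net displacement: 652.14 east, -60.16 north. Direction back to start is (-652.14, 60.16): bearing = atan2(-652.14, 60.16) mod 360° = 275.27° ≈ 275°.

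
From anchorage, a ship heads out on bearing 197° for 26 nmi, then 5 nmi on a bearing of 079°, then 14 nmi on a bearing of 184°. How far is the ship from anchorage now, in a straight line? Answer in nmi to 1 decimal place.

38.1 nmi

Leg 1 (197°, 26 nmi): east 26 sin 197° = -7.60, north 26 cos 197° = -24.86
Leg 2 (079°, 5 nmi): east 5 sin 79° = 4.91, north 5 cos 79° = 0.95
Leg 3 (184°, 14 nmi): east 14 sin 184° = -0.98, north 14 cos 184° = -13.97
Net: -3.67 east, -37.88 north. Distance = √((-3.67)² + (-37.88)²) = 38.053 nmi.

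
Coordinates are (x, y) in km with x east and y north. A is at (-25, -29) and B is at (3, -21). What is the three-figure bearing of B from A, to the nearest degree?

Δeast = 3 − -25 = 28.00; Δnorth = -21 − -29 = 8.00.
Bearing = atan2(Δeast, Δnorth) mod 360° = 74.05° ≈ 074°.

074°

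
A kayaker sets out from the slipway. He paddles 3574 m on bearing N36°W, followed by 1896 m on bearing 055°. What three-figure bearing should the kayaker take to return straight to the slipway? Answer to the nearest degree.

Leg 1 (N36°W, 3574 m): east 3574 sin 324° = -2100.74, north 3574 cos 324° = 2891.43
Leg 2 (055°, 1896 m): east 1896 sin 55° = 1553.11, north 1896 cos 55° = 1087.50
Net displacement: -547.63 east, 3978.93 north. Direction back to start is (547.63, -3978.93): bearing = atan2(547.63, -3978.93) mod 360° = 172.16° ≈ 172°.

172°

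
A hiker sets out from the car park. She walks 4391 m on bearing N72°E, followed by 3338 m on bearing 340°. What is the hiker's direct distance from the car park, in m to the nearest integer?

Leg 1 (N72°E, 4391 m): east 4391 sin 72° = 4176.09, north 4391 cos 72° = 1356.89
Leg 2 (340°, 3338 m): east 3338 sin 340° = -1141.66, north 3338 cos 340° = 3136.69
Net: 3034.43 east, 4493.59 north. Distance = √((3034.43)² + (4493.59)²) = 5422.183 m.

5422 m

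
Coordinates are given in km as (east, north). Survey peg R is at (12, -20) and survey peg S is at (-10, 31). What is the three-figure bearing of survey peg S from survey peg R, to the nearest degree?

Δeast = -10 − 12 = -22.00; Δnorth = 31 − -20 = 51.00.
Bearing = atan2(Δeast, Δnorth) mod 360° = 336.67° ≈ 337°.

337°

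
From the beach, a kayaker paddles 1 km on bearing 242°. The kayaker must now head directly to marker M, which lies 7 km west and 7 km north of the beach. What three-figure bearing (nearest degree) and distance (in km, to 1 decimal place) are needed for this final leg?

Leg 1 (242°, 1 km): east 1 sin 242° = -0.88, north 1 cos 242° = -0.47
Current position: (-0.88, -0.47). Target: (-7, 7). Remaining: Δeast = -6.12, Δnorth = 7.47.
Bearing = atan2(-6.12, 7.47) mod 360° = 320.68°; distance = √((-6.12)² + (7.47)²) = 9.655 km.

321°, 9.7 km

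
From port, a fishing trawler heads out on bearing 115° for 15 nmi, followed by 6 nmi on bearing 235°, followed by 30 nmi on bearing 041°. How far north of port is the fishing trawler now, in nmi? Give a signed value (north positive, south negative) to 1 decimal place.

Leg 1 (115°, 15 nmi): east 15 sin 115° = 13.59, north 15 cos 115° = -6.34
Leg 2 (235°, 6 nmi): east 6 sin 235° = -4.91, north 6 cos 235° = -3.44
Leg 3 (041°, 30 nmi): east 30 sin 41° = 19.68, north 30 cos 41° = 22.64
Net north component: 12.86 nmi.

12.9 nmi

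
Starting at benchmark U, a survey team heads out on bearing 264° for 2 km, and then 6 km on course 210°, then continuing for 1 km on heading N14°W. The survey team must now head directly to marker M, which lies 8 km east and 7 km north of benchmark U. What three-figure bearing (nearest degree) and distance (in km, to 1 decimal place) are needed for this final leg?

Leg 1 (264°, 2 km): east 2 sin 264° = -1.99, north 2 cos 264° = -0.21
Leg 2 (210°, 6 km): east 6 sin 210° = -3.00, north 6 cos 210° = -5.20
Leg 3 (N14°W, 1 km): east 1 sin 346° = -0.24, north 1 cos 346° = 0.97
Current position: (-5.23, -4.43). Target: (8, 7). Remaining: Δeast = 13.23, Δnorth = 11.43.
Bearing = atan2(13.23, 11.43) mod 360° = 49.16°; distance = √((13.23)² + (11.43)²) = 17.488 km.

049°, 17.5 km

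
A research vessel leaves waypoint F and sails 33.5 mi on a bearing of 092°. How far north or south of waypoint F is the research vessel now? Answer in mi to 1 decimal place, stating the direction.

Leg 1 (092°, 33.5 mi): east 33.5 sin 92° = 33.48, north 33.5 cos 92° = -1.17
Net north component: -1.17 mi.

1.2 mi south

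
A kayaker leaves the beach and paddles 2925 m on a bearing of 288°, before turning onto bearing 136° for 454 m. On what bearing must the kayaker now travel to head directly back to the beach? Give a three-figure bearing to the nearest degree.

Leg 1 (288°, 2925 m): east 2925 sin 288° = -2781.84, north 2925 cos 288° = 903.87
Leg 2 (136°, 454 m): east 454 sin 136° = 315.37, north 454 cos 136° = -326.58
Net displacement: -2466.47 east, 577.29 north. Direction back to start is (2466.47, -577.29): bearing = atan2(2466.47, -577.29) mod 360° = 103.17° ≈ 103°.

103°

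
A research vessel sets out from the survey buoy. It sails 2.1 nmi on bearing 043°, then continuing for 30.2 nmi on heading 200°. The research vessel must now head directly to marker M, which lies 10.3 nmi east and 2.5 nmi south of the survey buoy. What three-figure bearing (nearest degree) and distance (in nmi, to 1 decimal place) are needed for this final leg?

038°, 31.0 nmi

Leg 1 (043°, 2.1 nmi): east 2.1 sin 43° = 1.43, north 2.1 cos 43° = 1.54
Leg 2 (200°, 30.2 nmi): east 30.2 sin 200° = -10.33, north 30.2 cos 200° = -28.38
Current position: (-8.90, -26.84). Target: (10.3, -2.5). Remaining: Δeast = 19.20, Δnorth = 24.34.
Bearing = atan2(19.20, 24.34) mod 360° = 38.26°; distance = √((19.20)² + (24.34)²) = 31.002 nmi.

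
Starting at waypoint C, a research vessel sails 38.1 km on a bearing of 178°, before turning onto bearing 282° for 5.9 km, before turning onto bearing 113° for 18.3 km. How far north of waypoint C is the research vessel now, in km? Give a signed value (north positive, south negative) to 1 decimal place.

-44.0 km

Leg 1 (178°, 38.1 km): east 38.1 sin 178° = 1.33, north 38.1 cos 178° = -38.08
Leg 2 (282°, 5.9 km): east 5.9 sin 282° = -5.77, north 5.9 cos 282° = 1.23
Leg 3 (113°, 18.3 km): east 18.3 sin 113° = 16.85, north 18.3 cos 113° = -7.15
Net north component: -44.00 km.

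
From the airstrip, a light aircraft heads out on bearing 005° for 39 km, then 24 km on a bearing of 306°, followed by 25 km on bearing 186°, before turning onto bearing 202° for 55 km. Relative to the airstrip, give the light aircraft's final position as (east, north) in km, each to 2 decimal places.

(-39.23, -22.90)

Leg 1 (005°, 39 km): east 39 sin 5° = 3.40, north 39 cos 5° = 38.85
Leg 2 (306°, 24 km): east 24 sin 306° = -19.42, north 24 cos 306° = 14.11
Leg 3 (186°, 25 km): east 25 sin 186° = -2.61, north 25 cos 186° = -24.86
Leg 4 (202°, 55 km): east 55 sin 202° = -20.60, north 55 cos 202° = -51.00
Summing: -39.23 km east, -22.90 km north → (-39.23, -22.90).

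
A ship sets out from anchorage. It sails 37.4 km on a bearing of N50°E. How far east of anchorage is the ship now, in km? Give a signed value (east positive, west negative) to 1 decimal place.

Leg 1 (N50°E, 37.4 km): east 37.4 sin 50° = 28.65, north 37.4 cos 50° = 24.04
Net east component: 28.65 km.

28.7 km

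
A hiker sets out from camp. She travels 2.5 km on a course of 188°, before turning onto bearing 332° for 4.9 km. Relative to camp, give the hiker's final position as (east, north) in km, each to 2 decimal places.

(-2.65, 1.85)

Leg 1 (188°, 2.5 km): east 2.5 sin 188° = -0.35, north 2.5 cos 188° = -2.48
Leg 2 (332°, 4.9 km): east 4.9 sin 332° = -2.30, north 4.9 cos 332° = 4.33
Summing: -2.65 km east, 1.85 km north → (-2.65, 1.85).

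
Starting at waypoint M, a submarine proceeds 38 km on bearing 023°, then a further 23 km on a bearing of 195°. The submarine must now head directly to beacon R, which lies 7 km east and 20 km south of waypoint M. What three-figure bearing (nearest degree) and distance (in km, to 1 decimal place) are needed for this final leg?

Leg 1 (023°, 38 km): east 38 sin 23° = 14.85, north 38 cos 23° = 34.98
Leg 2 (195°, 23 km): east 23 sin 195° = -5.95, north 23 cos 195° = -22.22
Current position: (8.89, 12.76). Target: (7, -20). Remaining: Δeast = -1.89, Δnorth = -32.76.
Bearing = atan2(-1.89, -32.76) mod 360° = 183.31°; distance = √((-1.89)² + (-32.76)²) = 32.818 km.

183°, 32.8 km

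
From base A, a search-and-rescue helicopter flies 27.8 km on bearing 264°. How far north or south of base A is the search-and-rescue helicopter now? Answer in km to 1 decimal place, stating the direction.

2.9 km south

Leg 1 (264°, 27.8 km): east 27.8 sin 264° = -27.65, north 27.8 cos 264° = -2.91
Net north component: -2.91 km.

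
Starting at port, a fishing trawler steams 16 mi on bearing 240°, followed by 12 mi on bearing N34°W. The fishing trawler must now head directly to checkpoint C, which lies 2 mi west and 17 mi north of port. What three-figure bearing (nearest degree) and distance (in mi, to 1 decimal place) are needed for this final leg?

051°, 23.9 mi

Leg 1 (240°, 16 mi): east 16 sin 240° = -13.86, north 16 cos 240° = -8.00
Leg 2 (N34°W, 12 mi): east 12 sin 326° = -6.71, north 12 cos 326° = 9.95
Current position: (-20.57, 1.95). Target: (-2, 17). Remaining: Δeast = 18.57, Δnorth = 15.05.
Bearing = atan2(18.57, 15.05) mod 360° = 50.97°; distance = √((18.57)² + (15.05)²) = 23.901 mi.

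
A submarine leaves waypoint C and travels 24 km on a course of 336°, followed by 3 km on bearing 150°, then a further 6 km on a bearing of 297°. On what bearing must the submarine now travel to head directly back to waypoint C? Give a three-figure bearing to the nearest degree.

Leg 1 (336°, 24 km): east 24 sin 336° = -9.76, north 24 cos 336° = 21.93
Leg 2 (150°, 3 km): east 3 sin 150° = 1.50, north 3 cos 150° = -2.60
Leg 3 (297°, 6 km): east 6 sin 297° = -5.35, north 6 cos 297° = 2.72
Net displacement: -13.61 east, 22.05 north. Direction back to start is (13.61, -22.05): bearing = atan2(13.61, -22.05) mod 360° = 148.32° ≈ 148°.

148°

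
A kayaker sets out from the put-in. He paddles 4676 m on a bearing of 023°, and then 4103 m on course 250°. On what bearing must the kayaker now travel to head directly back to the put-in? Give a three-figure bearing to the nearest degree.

145°

Leg 1 (023°, 4676 m): east 4676 sin 23° = 1827.06, north 4676 cos 23° = 4304.28
Leg 2 (250°, 4103 m): east 4103 sin 250° = -3855.56, north 4103 cos 250° = -1403.31
Net displacement: -2028.50 east, 2900.97 north. Direction back to start is (2028.50, -2900.97): bearing = atan2(2028.50, -2900.97) mod 360° = 145.04° ≈ 145°.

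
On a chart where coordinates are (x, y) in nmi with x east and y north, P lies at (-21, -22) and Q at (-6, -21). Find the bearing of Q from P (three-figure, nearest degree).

Δeast = -6 − -21 = 15.00; Δnorth = -21 − -22 = 1.00.
Bearing = atan2(Δeast, Δnorth) mod 360° = 86.19° ≈ 086°.

086°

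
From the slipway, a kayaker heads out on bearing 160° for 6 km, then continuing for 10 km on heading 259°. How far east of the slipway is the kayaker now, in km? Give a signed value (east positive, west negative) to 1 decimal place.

-7.8 km

Leg 1 (160°, 6 km): east 6 sin 160° = 2.05, north 6 cos 160° = -5.64
Leg 2 (259°, 10 km): east 10 sin 259° = -9.82, north 10 cos 259° = -1.91
Net east component: -7.76 km.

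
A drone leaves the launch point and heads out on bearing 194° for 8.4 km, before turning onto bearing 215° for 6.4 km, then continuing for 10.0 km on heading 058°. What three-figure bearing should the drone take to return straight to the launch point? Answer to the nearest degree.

Leg 1 (194°, 8.4 km): east 8.4 sin 194° = -2.03, north 8.4 cos 194° = -8.15
Leg 2 (215°, 6.4 km): east 6.4 sin 215° = -3.67, north 6.4 cos 215° = -5.24
Leg 3 (058°, 10.0 km): east 10.0 sin 58° = 8.48, north 10.0 cos 58° = 5.30
Net displacement: 2.78 east, -8.09 north. Direction back to start is (-2.78, 8.09): bearing = atan2(-2.78, 8.09) mod 360° = 341.06° ≈ 341°.

341°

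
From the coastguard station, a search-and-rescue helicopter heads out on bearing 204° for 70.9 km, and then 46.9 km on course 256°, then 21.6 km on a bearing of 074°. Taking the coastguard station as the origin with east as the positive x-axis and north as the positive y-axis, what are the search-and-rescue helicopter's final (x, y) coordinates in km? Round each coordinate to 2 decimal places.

Leg 1 (204°, 70.9 km): east 70.9 sin 204° = -28.84, north 70.9 cos 204° = -64.77
Leg 2 (256°, 46.9 km): east 46.9 sin 256° = -45.51, north 46.9 cos 256° = -11.35
Leg 3 (074°, 21.6 km): east 21.6 sin 74° = 20.76, north 21.6 cos 74° = 5.95
Summing: -53.58 km east, -70.16 km north → (-53.58, -70.16).

(-53.58, -70.16)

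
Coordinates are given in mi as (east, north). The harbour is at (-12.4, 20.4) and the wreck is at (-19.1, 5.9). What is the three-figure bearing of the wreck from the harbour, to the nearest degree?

205°

Δeast = -19.1 − -12.4 = -6.70; Δnorth = 5.9 − 20.4 = -14.50.
Bearing = atan2(Δeast, Δnorth) mod 360° = 204.80° ≈ 205°.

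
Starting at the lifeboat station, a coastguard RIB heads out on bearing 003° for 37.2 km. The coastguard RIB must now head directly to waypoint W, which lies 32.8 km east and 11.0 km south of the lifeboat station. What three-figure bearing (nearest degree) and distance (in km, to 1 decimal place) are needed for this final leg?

Leg 1 (003°, 37.2 km): east 37.2 sin 3° = 1.95, north 37.2 cos 3° = 37.15
Current position: (1.95, 37.15). Target: (32.8, -11.0). Remaining: Δeast = 30.85, Δnorth = -48.15.
Bearing = atan2(30.85, -48.15) mod 360° = 147.35°; distance = √((30.85)² + (-48.15)²) = 57.186 km.

147°, 57.2 km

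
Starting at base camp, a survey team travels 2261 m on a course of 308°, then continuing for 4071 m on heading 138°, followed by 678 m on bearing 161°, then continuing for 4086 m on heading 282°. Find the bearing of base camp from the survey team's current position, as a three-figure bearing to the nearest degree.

Leg 1 (308°, 2261 m): east 2261 sin 308° = -1781.69, north 2261 cos 308° = 1392.01
Leg 2 (138°, 4071 m): east 4071 sin 138° = 2724.03, north 4071 cos 138° = -3025.34
Leg 3 (161°, 678 m): east 678 sin 161° = 220.74, north 678 cos 161° = -641.06
Leg 4 (282°, 4086 m): east 4086 sin 282° = -3996.71, north 4086 cos 282° = 849.53
Net displacement: -2833.64 east, -1424.87 north. Direction back to start is (2833.64, 1424.87): bearing = atan2(2833.64, 1424.87) mod 360° = 63.30° ≈ 063°.

063°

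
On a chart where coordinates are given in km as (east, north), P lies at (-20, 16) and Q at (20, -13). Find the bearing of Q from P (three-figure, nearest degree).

126°

Δeast = 20 − -20 = 40.00; Δnorth = -13 − 16 = -29.00.
Bearing = atan2(Δeast, Δnorth) mod 360° = 125.94° ≈ 126°.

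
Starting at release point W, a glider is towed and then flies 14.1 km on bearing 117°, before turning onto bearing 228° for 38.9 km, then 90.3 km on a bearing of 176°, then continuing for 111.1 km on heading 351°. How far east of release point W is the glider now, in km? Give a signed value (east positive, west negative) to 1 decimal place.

-27.4 km

Leg 1 (117°, 14.1 km): east 14.1 sin 117° = 12.56, north 14.1 cos 117° = -6.40
Leg 2 (228°, 38.9 km): east 38.9 sin 228° = -28.91, north 38.9 cos 228° = -26.03
Leg 3 (176°, 90.3 km): east 90.3 sin 176° = 6.30, north 90.3 cos 176° = -90.08
Leg 4 (351°, 111.1 km): east 111.1 sin 351° = -17.38, north 111.1 cos 351° = 109.73
Net east component: -27.43 km.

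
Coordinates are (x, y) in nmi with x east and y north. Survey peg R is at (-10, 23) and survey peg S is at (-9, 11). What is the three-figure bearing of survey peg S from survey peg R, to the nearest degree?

Δeast = -9 − -10 = 1.00; Δnorth = 11 − 23 = -12.00.
Bearing = atan2(Δeast, Δnorth) mod 360° = 175.24° ≈ 175°.

175°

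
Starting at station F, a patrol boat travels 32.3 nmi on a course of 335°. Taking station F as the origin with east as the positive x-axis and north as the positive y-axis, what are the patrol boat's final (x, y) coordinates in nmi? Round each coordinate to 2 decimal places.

Leg 1 (335°, 32.3 nmi): east 32.3 sin 335° = -13.65, north 32.3 cos 335° = 29.27
Summing: -13.65 nmi east, 29.27 nmi north → (-13.65, 29.27).

(-13.65, 29.27)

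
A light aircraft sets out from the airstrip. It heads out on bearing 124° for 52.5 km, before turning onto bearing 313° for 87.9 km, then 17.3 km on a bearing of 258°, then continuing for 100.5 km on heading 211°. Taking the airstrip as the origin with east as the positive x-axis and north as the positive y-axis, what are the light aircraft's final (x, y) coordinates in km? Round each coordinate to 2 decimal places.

Leg 1 (124°, 52.5 km): east 52.5 sin 124° = 43.52, north 52.5 cos 124° = -29.36
Leg 2 (313°, 87.9 km): east 87.9 sin 313° = -64.29, north 87.9 cos 313° = 59.95
Leg 3 (258°, 17.3 km): east 17.3 sin 258° = -16.92, north 17.3 cos 258° = -3.60
Leg 4 (211°, 100.5 km): east 100.5 sin 211° = -51.76, north 100.5 cos 211° = -86.15
Summing: -89.44 km east, -59.15 km north → (-89.44, -59.15).

(-89.44, -59.15)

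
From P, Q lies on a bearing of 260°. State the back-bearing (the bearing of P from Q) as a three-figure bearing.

Back-bearing = 260° − 180° = 080°.

080°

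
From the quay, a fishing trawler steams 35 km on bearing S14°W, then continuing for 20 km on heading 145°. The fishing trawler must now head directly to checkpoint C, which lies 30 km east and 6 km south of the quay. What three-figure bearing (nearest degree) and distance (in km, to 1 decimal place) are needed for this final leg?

Leg 1 (S14°W, 35 km): east 35 sin 194° = -8.47, north 35 cos 194° = -33.96
Leg 2 (145°, 20 km): east 20 sin 145° = 11.47, north 20 cos 145° = -16.38
Current position: (3.00, -50.34). Target: (30, -6). Remaining: Δeast = 27.00, Δnorth = 44.34.
Bearing = atan2(27.00, 44.34) mod 360° = 31.33°; distance = √((27.00)² + (44.34)²) = 51.914 km.

031°, 51.9 km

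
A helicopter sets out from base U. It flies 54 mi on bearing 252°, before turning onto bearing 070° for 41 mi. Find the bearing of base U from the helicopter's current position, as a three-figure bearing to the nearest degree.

078°

Leg 1 (252°, 54 mi): east 54 sin 252° = -51.36, north 54 cos 252° = -16.69
Leg 2 (070°, 41 mi): east 41 sin 70° = 38.53, north 41 cos 70° = 14.02
Net displacement: -12.83 east, -2.66 north. Direction back to start is (12.83, 2.66): bearing = atan2(12.83, 2.66) mod 360° = 78.27° ≈ 078°.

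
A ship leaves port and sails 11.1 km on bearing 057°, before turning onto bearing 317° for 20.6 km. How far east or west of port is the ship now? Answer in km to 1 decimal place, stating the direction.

Leg 1 (057°, 11.1 km): east 11.1 sin 57° = 9.31, north 11.1 cos 57° = 6.05
Leg 2 (317°, 20.6 km): east 20.6 sin 317° = -14.05, north 20.6 cos 317° = 15.07
Net east component: -4.74 km.

4.7 km west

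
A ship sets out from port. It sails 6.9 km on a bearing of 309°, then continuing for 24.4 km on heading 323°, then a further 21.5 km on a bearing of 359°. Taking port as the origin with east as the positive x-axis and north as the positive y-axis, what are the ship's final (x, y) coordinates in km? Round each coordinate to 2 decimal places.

Leg 1 (309°, 6.9 km): east 6.9 sin 309° = -5.36, north 6.9 cos 309° = 4.34
Leg 2 (323°, 24.4 km): east 24.4 sin 323° = -14.68, north 24.4 cos 323° = 19.49
Leg 3 (359°, 21.5 km): east 21.5 sin 359° = -0.38, north 21.5 cos 359° = 21.50
Summing: -20.42 km east, 45.33 km north → (-20.42, 45.33).

(-20.42, 45.33)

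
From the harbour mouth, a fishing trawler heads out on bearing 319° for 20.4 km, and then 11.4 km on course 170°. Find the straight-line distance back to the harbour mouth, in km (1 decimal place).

Leg 1 (319°, 20.4 km): east 20.4 sin 319° = -13.38, north 20.4 cos 319° = 15.40
Leg 2 (170°, 11.4 km): east 11.4 sin 170° = 1.98, north 11.4 cos 170° = -11.23
Net: -11.40 east, 4.17 north. Distance = √((-11.40)² + (4.17)²) = 12.142 km.

12.1 km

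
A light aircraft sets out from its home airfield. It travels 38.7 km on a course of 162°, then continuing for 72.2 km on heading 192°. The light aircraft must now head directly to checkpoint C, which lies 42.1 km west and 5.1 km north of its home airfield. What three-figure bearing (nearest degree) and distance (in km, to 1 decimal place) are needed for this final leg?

341°, 119.1 km

Leg 1 (162°, 38.7 km): east 38.7 sin 162° = 11.96, north 38.7 cos 162° = -36.81
Leg 2 (192°, 72.2 km): east 72.2 sin 192° = -15.01, north 72.2 cos 192° = -70.62
Current position: (-3.05, -107.43). Target: (-42.1, 5.1). Remaining: Δeast = -39.05, Δnorth = 112.53.
Bearing = atan2(-39.05, 112.53) mod 360° = 340.86°; distance = √((-39.05)² + (112.53)²) = 119.110 km.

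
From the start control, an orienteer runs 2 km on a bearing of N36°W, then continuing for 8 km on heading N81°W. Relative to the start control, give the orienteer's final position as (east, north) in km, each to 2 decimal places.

(-9.08, 2.87)

Leg 1 (N36°W, 2 km): east 2 sin 324° = -1.18, north 2 cos 324° = 1.62
Leg 2 (N81°W, 8 km): east 8 sin 279° = -7.90, north 8 cos 279° = 1.25
Summing: -9.08 km east, 2.87 km north → (-9.08, 2.87).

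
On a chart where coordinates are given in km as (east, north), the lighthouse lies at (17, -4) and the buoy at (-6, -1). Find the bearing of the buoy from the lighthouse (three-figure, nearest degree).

Δeast = -6 − 17 = -23.00; Δnorth = -1 − -4 = 3.00.
Bearing = atan2(Δeast, Δnorth) mod 360° = 277.43° ≈ 277°.

277°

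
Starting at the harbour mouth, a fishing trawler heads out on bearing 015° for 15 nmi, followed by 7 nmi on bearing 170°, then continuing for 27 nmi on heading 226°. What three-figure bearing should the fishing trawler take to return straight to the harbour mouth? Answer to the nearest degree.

052°

Leg 1 (015°, 15 nmi): east 15 sin 15° = 3.88, north 15 cos 15° = 14.49
Leg 2 (170°, 7 nmi): east 7 sin 170° = 1.22, north 7 cos 170° = -6.89
Leg 3 (226°, 27 nmi): east 27 sin 226° = -19.42, north 27 cos 226° = -18.76
Net displacement: -14.32 east, -11.16 north. Direction back to start is (14.32, 11.16): bearing = atan2(14.32, 11.16) mod 360° = 52.08° ≈ 052°.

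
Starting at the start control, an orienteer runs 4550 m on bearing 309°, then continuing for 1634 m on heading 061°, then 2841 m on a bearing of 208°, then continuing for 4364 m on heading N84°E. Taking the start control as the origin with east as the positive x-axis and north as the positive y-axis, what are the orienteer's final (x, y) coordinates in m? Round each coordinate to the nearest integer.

(899, 1603)

Leg 1 (309°, 4550 m): east 4550 sin 309° = -3536.01, north 4550 cos 309° = 2863.41
Leg 2 (061°, 1634 m): east 1634 sin 61° = 1429.13, north 1634 cos 61° = 792.18
Leg 3 (208°, 2841 m): east 2841 sin 208° = -1333.77, north 2841 cos 208° = -2508.45
Leg 4 (N84°E, 4364 m): east 4364 sin 84° = 4340.09, north 4364 cos 84° = 456.16
Summing: 899.44 m east, 1603.29 m north → (899, 1603).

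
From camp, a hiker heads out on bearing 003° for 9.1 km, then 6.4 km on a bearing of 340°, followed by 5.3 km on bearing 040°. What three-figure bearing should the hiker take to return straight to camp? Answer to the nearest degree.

185°

Leg 1 (003°, 9.1 km): east 9.1 sin 3° = 0.48, north 9.1 cos 3° = 9.09
Leg 2 (340°, 6.4 km): east 6.4 sin 340° = -2.19, north 6.4 cos 340° = 6.01
Leg 3 (040°, 5.3 km): east 5.3 sin 40° = 3.41, north 5.3 cos 40° = 4.06
Net displacement: 1.69 east, 19.16 north. Direction back to start is (-1.69, -19.16): bearing = atan2(-1.69, -19.16) mod 360° = 185.05° ≈ 185°.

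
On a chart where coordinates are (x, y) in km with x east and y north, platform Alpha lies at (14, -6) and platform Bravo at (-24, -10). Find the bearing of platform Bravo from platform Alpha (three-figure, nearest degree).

Δeast = -24 − 14 = -38.00; Δnorth = -10 − -6 = -4.00.
Bearing = atan2(Δeast, Δnorth) mod 360° = 263.99° ≈ 264°.

264°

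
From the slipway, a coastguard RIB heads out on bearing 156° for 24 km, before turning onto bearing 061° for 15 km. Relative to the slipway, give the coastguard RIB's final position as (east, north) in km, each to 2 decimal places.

Leg 1 (156°, 24 km): east 24 sin 156° = 9.76, north 24 cos 156° = -21.93
Leg 2 (061°, 15 km): east 15 sin 61° = 13.12, north 15 cos 61° = 7.27
Summing: 22.88 km east, -14.65 km north → (22.88, -14.65).

(22.88, -14.65)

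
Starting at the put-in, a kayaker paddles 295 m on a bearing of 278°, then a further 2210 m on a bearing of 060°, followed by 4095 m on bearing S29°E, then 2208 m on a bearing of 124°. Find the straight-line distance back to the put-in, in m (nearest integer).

Leg 1 (278°, 295 m): east 295 sin 278° = -292.13, north 295 cos 278° = 41.06
Leg 2 (060°, 2210 m): east 2210 sin 60° = 1913.92, north 2210 cos 60° = 1105.00
Leg 3 (S29°E, 4095 m): east 4095 sin 151° = 1985.30, north 4095 cos 151° = -3581.57
Leg 4 (124°, 2208 m): east 2208 sin 124° = 1830.51, north 2208 cos 124° = -1234.70
Net: 5437.60 east, -3670.21 north. Distance = √((5437.60)² + (-3670.21)²) = 6560.328 m.

6560 m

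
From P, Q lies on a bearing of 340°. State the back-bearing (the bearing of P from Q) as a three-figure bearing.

160°

Back-bearing = 340° − 180° = 160°.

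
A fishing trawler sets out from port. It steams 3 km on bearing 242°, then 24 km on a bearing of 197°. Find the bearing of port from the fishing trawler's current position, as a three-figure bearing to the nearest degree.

022°

Leg 1 (242°, 3 km): east 3 sin 242° = -2.65, north 3 cos 242° = -1.41
Leg 2 (197°, 24 km): east 24 sin 197° = -7.02, north 24 cos 197° = -22.95
Net displacement: -9.67 east, -24.36 north. Direction back to start is (9.67, 24.36): bearing = atan2(9.67, 24.36) mod 360° = 21.64° ≈ 022°.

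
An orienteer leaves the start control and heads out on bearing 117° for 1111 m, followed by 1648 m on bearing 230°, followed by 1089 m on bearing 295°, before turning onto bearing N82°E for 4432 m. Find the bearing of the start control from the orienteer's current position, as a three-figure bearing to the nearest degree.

279°

Leg 1 (117°, 1111 m): east 1111 sin 117° = 989.91, north 1111 cos 117° = -504.38
Leg 2 (230°, 1648 m): east 1648 sin 230° = -1262.44, north 1648 cos 230° = -1059.31
Leg 3 (295°, 1089 m): east 1089 sin 295° = -986.97, north 1089 cos 295° = 460.23
Leg 4 (N82°E, 4432 m): east 4432 sin 82° = 4388.87, north 4432 cos 82° = 616.82
Net displacement: 3129.37 east, -486.65 north. Direction back to start is (-3129.37, 486.65): bearing = atan2(-3129.37, 486.65) mod 360° = 278.84° ≈ 279°.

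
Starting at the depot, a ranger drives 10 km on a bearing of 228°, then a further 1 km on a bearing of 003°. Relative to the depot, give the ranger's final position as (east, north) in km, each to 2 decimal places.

(-7.38, -5.69)

Leg 1 (228°, 10 km): east 10 sin 228° = -7.43, north 10 cos 228° = -6.69
Leg 2 (003°, 1 km): east 1 sin 3° = 0.05, north 1 cos 3° = 1.00
Summing: -7.38 km east, -5.69 km north → (-7.38, -5.69).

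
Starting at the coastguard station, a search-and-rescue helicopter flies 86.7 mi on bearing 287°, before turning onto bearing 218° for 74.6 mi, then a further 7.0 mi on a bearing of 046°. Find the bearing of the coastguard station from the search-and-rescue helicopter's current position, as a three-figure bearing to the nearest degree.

077°

Leg 1 (287°, 86.7 mi): east 86.7 sin 287° = -82.91, north 86.7 cos 287° = 25.35
Leg 2 (218°, 74.6 mi): east 74.6 sin 218° = -45.93, north 74.6 cos 218° = -58.79
Leg 3 (046°, 7.0 mi): east 7.0 sin 46° = 5.04, north 7.0 cos 46° = 4.86
Net displacement: -123.80 east, -28.57 north. Direction back to start is (123.80, 28.57): bearing = atan2(123.80, 28.57) mod 360° = 77.00° ≈ 077°.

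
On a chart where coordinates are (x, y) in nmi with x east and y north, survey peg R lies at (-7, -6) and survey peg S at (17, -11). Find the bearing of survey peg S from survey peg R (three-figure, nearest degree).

Δeast = 17 − -7 = 24.00; Δnorth = -11 − -6 = -5.00.
Bearing = atan2(Δeast, Δnorth) mod 360° = 101.77° ≈ 102°.

102°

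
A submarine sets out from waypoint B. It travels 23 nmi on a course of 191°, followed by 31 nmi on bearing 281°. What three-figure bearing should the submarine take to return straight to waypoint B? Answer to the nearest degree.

Leg 1 (191°, 23 nmi): east 23 sin 191° = -4.39, north 23 cos 191° = -22.58
Leg 2 (281°, 31 nmi): east 31 sin 281° = -30.43, north 31 cos 281° = 5.92
Net displacement: -34.82 east, -16.66 north. Direction back to start is (34.82, 16.66): bearing = atan2(34.82, 16.66) mod 360° = 64.43° ≈ 064°.

064°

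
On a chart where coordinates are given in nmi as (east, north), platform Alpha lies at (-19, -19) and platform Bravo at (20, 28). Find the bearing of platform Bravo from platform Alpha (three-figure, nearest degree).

040°

Δeast = 20 − -19 = 39.00; Δnorth = 28 − -19 = 47.00.
Bearing = atan2(Δeast, Δnorth) mod 360° = 39.69° ≈ 040°.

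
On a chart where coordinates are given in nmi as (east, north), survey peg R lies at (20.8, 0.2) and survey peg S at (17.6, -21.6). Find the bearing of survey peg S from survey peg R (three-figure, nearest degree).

188°

Δeast = 17.6 − 20.8 = -3.20; Δnorth = -21.6 − 0.2 = -21.80.
Bearing = atan2(Δeast, Δnorth) mod 360° = 188.35° ≈ 188°.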